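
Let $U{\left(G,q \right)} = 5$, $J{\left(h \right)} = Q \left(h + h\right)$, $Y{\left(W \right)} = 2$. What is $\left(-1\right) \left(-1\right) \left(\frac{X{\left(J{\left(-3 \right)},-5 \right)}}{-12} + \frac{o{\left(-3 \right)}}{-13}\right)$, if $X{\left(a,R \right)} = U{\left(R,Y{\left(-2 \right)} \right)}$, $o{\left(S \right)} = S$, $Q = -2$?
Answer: $- \frac{29}{156} \approx -0.1859$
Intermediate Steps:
$J{\left(h \right)} = - 4 h$ ($J{\left(h \right)} = - 2 \left(h + h\right) = - 2 \cdot 2 h = - 4 h$)
$X{\left(a,R \right)} = 5$
$\left(-1\right) \left(-1\right) \left(\frac{X{\left(J{\left(-3 \right)},-5 \right)}}{-12} + \frac{o{\left(-3 \right)}}{-13}\right) = \left(-1\right) \left(-1\right) \left(\frac{5}{-12} - \frac{3}{-13}\right) = 1 \left(5 \left(- \frac{1}{12}\right) - - \frac{3}{13}\right) = 1 \left(- \frac{5}{12} + \frac{3}{13}\right) = 1 \left(- \frac{29}{156}\right) = - \frac{29}{156}$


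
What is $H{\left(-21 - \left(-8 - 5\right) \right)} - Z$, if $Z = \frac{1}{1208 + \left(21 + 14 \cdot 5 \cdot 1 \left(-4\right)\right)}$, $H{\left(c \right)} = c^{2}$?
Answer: $\frac{60735}{949} \approx 63.999$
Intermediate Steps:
$Z = \frac{1}{949}$ ($Z = \frac{1}{1208 + \left(21 + 14 \cdot 5 \left(-4\right)\right)} = \frac{1}{1208 + \left(21 + 14 \left(-20\right)\right)} = \frac{1}{1208 + \left(21 - 280\right)} = \frac{1}{1208 - 259} = \frac{1}{949} \approx 0.0010537$)
$H{\left(-21 - \left(-8 - 5\right) \right)} - Z = \left(-21 - \left(-8 - 5\right)\right)^{2} - \frac{1}{949} = \left(-21 - -13\right)^{2} - \frac{1}{949} = \left(-21 + 13\right)^{2} - \frac{1}{949} = \left(-8\right)^{2} - \frac{1}{949} = 64 - \frac{1}{949} = \frac{60735}{949}$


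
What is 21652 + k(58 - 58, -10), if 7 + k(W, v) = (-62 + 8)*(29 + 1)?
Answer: 20025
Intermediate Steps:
k(W, v) = -1627 (k(W, v) = -7 + (-62 + 8)*(29 + 1) = -7 - 54*30 = -7 - 1620 = -1627)
21652 + k(58 - 58, -10) = 21652 - 1627 = 20025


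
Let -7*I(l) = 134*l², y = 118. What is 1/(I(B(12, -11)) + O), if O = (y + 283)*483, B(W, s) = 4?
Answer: 7/1353637 ≈ 5.1713e-6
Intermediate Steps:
I(l) = -134*l²/7
O = 193683 (O = (118 + 283)*483 = 401*483 = 193683)
1/(I(B(12, -11)) + O) = 1/(-134/7*4² + 193683) = 1/(-134/7*16 + 193683) = 1/(-2144/7 + 193683) = 1/(1353637/7) = 7/1353637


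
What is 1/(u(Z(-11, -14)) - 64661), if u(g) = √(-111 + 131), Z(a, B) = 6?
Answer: -64661/4181044901 - 2*√5/4181044901 ≈ -1.5466e-5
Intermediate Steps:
u(g) = 2*√5 (u(g) = √20 = 2*√5)
1/(u(Z(-11, -14)) - 64661) = 1/(2*√5 - 64661) = 1/(-64661 + 2*√5)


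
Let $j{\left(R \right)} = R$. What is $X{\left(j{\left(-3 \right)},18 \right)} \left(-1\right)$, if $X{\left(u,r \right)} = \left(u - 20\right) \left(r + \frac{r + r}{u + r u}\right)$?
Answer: $\frac{7590}{19} \approx 399.47$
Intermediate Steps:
$X{\left(u,r \right)} = \left(-20 + u\right) \left(r + \frac{2 r}{u + r u}\right)$
$X{\left(j{\left(-3 \right)},18 \right)} \left(-1\right) = \frac{18 \left(-40 + \left(-3\right)^{2} - -54 + 18 \left(-3\right)^{2} - 360 \left(-3\right)\right)}{\left(-3\right) \left(1 + 18\right)} \left(-1\right) = 18 \left(- \frac{1}{3}\right) \frac{1}{19} \left(-40 + 9 + 54 + 18 \cdot 9 + 1080\right) \left(-1\right) = 18 \left(- \frac{1}{3}\right) \frac{1}{19} \left(-40 + 9 + 54 + 162 + 1080\right) \left(-1\right) = 18 \left(- \frac{1}{3}\right) \frac{1}{19} \cdot 1265 \left(-1\right) = \left(- \frac{7590}{19}\right) \left(-1\right) = \frac{7590}{19}$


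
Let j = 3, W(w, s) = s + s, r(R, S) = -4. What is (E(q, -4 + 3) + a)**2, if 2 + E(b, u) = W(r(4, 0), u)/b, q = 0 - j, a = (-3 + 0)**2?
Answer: 529/9 ≈ 58.778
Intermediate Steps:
a = 9 (a = (-3)**2 = 9)
W(w, s) = 2*s
q = -3 (q = 0 - 1*3 = 0 - 3 = -3)
E(b, u) = -2 + 2*u/b (E(b, u) = -2 + (2*u)/b = -2 + 2*u/b)
(E(q, -4 + 3) + a)**2 = ((-2 + 2*(-4 + 3)/(-3)) + 9)**2 = ((-2 + 2*(-1)*(-1/3)) + 9)**2 = ((-2 + 2/3) + 9)**2 = (-4/3 + 9)**2 = (23/3)**2 = 529/9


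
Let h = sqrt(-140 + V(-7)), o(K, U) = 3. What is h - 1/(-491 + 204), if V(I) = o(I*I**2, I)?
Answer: 1/287 + I*sqrt(137) ≈ 0.0034843 + 11.705*I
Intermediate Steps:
V(I) = 3
h = I*sqrt(137) (h = sqrt(-140 + 3) = sqrt(-137) = I*sqrt(137) ≈ 11.705*I)
h - 1/(-491 + 204) = I*sqrt(137) - 1/(-491 + 204) = I*sqrt(137) - 1/(-287) = I*sqrt(137) - 1*(-1/287) = I*sqrt(137) + 1/287 = 1/287 + I*sqrt(137)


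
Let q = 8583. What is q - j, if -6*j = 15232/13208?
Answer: 42512551/4953 ≈ 8583.2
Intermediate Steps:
j = -952/4953 (j = -7616/(3*13208) = -⅙*1904/1651 = -952/4953 ≈ -0.19221)
q - j = 8583 - 1*(-952/4953) = 8583 + 952/4953 = 42512551/4953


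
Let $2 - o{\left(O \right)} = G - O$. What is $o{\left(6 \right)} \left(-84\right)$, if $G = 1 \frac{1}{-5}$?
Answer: $- \frac{3444}{5} \approx -688.8$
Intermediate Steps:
$G = - \frac{1}{5}$ ($G = 1 \left(- \frac{1}{5}\right) = - \frac{1}{5} \approx -0.2$)
$o{\left(O \right)} = \frac{11}{5} + O$ ($o{\left(O \right)} = 2 - \left(- \frac{1}{5} - O\right) = 2 + \left(\frac{1}{5} + O\right) = \frac{11}{5} + O$)
$o{\left(6 \right)} \left(-84\right) = \left(\frac{11}{5} + 6\right) \left(-84\right) = \frac{41}{5} \left(-84\right) = - \frac{3444}{5}$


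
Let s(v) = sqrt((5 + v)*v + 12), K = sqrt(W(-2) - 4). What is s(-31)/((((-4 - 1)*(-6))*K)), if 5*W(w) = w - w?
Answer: -I*sqrt(818)/60 ≈ -0.47668*I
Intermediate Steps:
W(w) = 0 (W(w) = (w - w)/5 = (1/5)*0 = 0)
K = 2*I (K = sqrt(0 - 4) = sqrt(-4) = 2*I ≈ 2.0*I)
s(v) = sqrt(12 + v*(5 + v)) (s(v) = sqrt(v*(5 + v) + 12) = sqrt(12 + v*(5 + v)))
s(-31)/((((-4 - 1)*(-6))*K)) = sqrt(12 + (-31)**2 + 5*(-31))/((((-4 - 1)*(-6))*(2*I))) = sqrt(12 + 961 - 155)/(((-5*(-6))*(2*I))) = sqrt(818)/((30*(2*I))) = sqrt(818)/((60*I)) = sqrt(818)*(-I/60) = -I*sqrt(818)/60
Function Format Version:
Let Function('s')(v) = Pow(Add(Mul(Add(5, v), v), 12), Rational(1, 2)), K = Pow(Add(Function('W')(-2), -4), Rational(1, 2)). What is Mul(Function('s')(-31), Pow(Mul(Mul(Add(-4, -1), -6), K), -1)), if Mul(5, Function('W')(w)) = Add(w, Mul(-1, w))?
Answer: Mul(Rational(-1, 60), I, Pow(818, Rational(1, 2))) ≈ Mul(-0.47668, I)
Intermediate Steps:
Function('W')(w) = 0 (Function('W')(w) = Mul(Rational(1, 5), Add(w, Mul(-1, w))) = Mul(Rational(1, 5), 0) = 0)
K = Mul(2, I) (K = Pow(Add(0, -4), Rational(1, 2)) = Pow(-4, Rational(1, 2)) = Mul(2, I) ≈ Mul(2.0000, I))
Function('s')(v) = Pow(Add(12, Mul(v, Add(5, v))), Rational(1, 2)) (Function('s')(v) = Pow(Add(Mul(v, Add(5, v)), 12), Rational(1, 2)) = Pow(Add(12, Mul(v, Add(5, v))), Rational(1, 2)))
Mul(Function('s')(-31), Pow(Mul(Mul(Add(-4, -1), -6), K), -1)) = Mul(Pow(Add(12, Pow(-31, 2), Mul(5, -31)), Rational(1, 2)), Pow(Mul(Mul(Add(-4, -1), -6), Mul(2, I)), -1)) = Mul(Pow(Add(12, 961, -155), Rational(1, 2)), Pow(Mul(Mul(-5, -6), Mul(2, I)), -1)) = Mul(Pow(818, Rational(1, 2)), Pow(Mul(30, Mul(2, I)), -1)) = Mul(Pow(818, Rational(1, 2)), Pow(Mul(60, I), -1)) = Mul(Pow(818, Rational(1, 2)), Mul(Rational(-1, 60), I)) = Mul(Rational(-1, 60), I, Pow(818, Rational(1, 2)))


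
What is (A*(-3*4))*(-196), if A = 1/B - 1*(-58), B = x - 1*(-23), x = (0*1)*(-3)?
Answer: 3139920/23 ≈ 1.3652e+5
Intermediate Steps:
x = 0 (x = 0*(-3) = 0)
B = 23 (B = 0 - 1*(-23) = 0 + 23 = 23)
A = 1335/23 (A = 1/23 - 1*(-58) = 1/23 + 58 = 1335/23 ≈ 58.043)
(A*(-3*4))*(-196) = (1335*(-3*4)/23)*(-196) = ((1335/23)*(-12))*(-196) = -16020/23*(-196) = 3139920/23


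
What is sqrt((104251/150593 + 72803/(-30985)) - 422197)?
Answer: I*sqrt(9192410686613971081177045)/4666124105 ≈ 649.77*I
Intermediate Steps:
sqrt((104251/150593 + 72803/(-30985)) - 422197) = sqrt((104251*(1/150593) + 72803*(-1/30985)) - 422197) = sqrt((104251/150593 - 72803/30985) - 422197) = sqrt(-7733404944/4666124105 - 422197) = sqrt(-1970031332163629/4666124105) = I*sqrt(9192410686613971081177045)/4666124105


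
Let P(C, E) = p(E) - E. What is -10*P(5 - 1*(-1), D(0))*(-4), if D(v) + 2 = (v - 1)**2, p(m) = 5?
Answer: 240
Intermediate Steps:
D(v) = -2 + (-1 + v)**2 (D(v) = -2 + (v - 1)**2 = -2 + (-1 + v)**2)
P(C, E) = 5 - E
-10*P(5 - 1*(-1), D(0))*(-4) = -10*(5 - (-2 + (-1 + 0)**2))*(-4) = -10*(5 - (-2 + (-1)**2))*(-4) = -10*(5 - (-2 + 1))*(-4) = -10*(5 - 1*(-1))*(-4) = -10*(5 + 1)*(-4) = -10*6*(-4) = -60*(-4) = 240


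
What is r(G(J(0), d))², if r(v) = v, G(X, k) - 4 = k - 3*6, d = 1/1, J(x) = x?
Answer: 169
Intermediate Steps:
d = 1
G(X, k) = -14 + k (G(X, k) = 4 + (k - 3*6) = 4 + (k - 1*18) = 4 + (k - 18) = 4 + (-18 + k) = -14 + k)
r(G(J(0), d))² = (-14 + 1)² = (-13)² = 169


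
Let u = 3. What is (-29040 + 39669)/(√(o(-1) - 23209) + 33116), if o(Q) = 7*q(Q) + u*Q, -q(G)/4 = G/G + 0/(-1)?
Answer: 9777499/30463686 - 1181*I*√5810/60927372 ≈ 0.32096 - 0.0014775*I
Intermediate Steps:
q(G) = -4 (q(G) = -4*(G/G + 0/(-1)) = -4*(1 + 0*(-1)) = -4*(1 + 0) = -4*1 = -4)
o(Q) = -28 + 3*Q (o(Q) = 7*(-4) + 3*Q = -28 + 3*Q)
(-29040 + 39669)/(√(o(-1) - 23209) + 33116) = (-29040 + 39669)/(√((-28 + 3*(-1)) - 23209) + 33116) = 10629/(√((-28 - 3) - 23209) + 33116) = 10629/(√(-31 - 23209) + 33116) = 10629/(√(-23240) + 33116) = 10629/(2*I*√5810 + 33116) = 10629/(33116 + 2*I*√5810)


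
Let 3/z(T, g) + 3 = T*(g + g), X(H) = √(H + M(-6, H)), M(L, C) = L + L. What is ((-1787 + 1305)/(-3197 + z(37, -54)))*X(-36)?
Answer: 1285012*I*√3/2130801 ≈ 1.0445*I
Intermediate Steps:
M(L, C) = 2*L
X(H) = √(-12 + H) (X(H) = √(H + 2*(-6)) = √(H - 12) = √(-12 + H))
z(T, g) = 3/(-3 + 2*T*g) (z(T, g) = 3/(-3 + T*(g + g)) = 3/(-3 + T*(2*g)) = 3/(-3 + 2*T*g))
((-1787 + 1305)/(-3197 + z(37, -54)))*X(-36) = ((-1787 + 1305)/(-3197 + 3/(-3 + 2*37*(-54))))*√(-12 - 36) = (-482/(-3197 + 3/(-3 - 3996)))*√(-48) = (-482/(-3197 + 3/(-3999)))*(4*I*√3) = (-482/(-3197 + 3*(-1/3999)))*(4*I*√3) = (-482/(-3197 - 1/1333))*(4*I*√3) = (-482/(-4261602/1333))*(4*I*√3) = (-482*(-1333/4261602))*(4*I*√3) = 321253*(4*I*√3)/2130801 = 1285012*I*√3/2130801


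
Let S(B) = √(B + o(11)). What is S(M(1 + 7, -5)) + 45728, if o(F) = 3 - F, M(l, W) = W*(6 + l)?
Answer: 45728 + I*√78 ≈ 45728.0 + 8.8318*I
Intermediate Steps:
S(B) = √(-8 + B) (S(B) = √(B + (3 - 1*11)) = √(B + (3 - 11)) = √(B - 8) = √(-8 + B))
S(M(1 + 7, -5)) + 45728 = √(-8 - 5*(6 + (1 + 7))) + 45728 = √(-8 - 5*(6 + 8)) + 45728 = √(-8 - 5*14) + 45728 = √(-8 - 70) + 45728 = √(-78) + 45728 = I*√78 + 45728 = 45728 + I*√78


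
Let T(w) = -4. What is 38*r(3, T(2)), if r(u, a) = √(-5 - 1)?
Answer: 38*I*√6 ≈ 93.081*I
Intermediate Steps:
r(u, a) = I*√6 (r(u, a) = √(-6) = I*√6)
38*r(3, T(2)) = 38*(I*√6) = 38*I*√6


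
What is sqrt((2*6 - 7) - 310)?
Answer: I*sqrt(305) ≈ 17.464*I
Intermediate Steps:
sqrt((2*6 - 7) - 310) = sqrt((12 - 7) - 310) = sqrt(5 - 310) = sqrt(-305) = I*sqrt(305)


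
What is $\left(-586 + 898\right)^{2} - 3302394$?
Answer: $-3205050$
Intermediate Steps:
$\left(-586 + 898\right)^{2} - 3302394 = 312^{2} - 3302394 = 97344 - 3302394 = -3205050$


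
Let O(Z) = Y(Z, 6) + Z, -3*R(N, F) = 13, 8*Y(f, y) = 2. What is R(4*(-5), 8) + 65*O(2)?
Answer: 1703/12 ≈ 141.92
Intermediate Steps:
Y(f, y) = ¼ (Y(f, y) = (⅛)*2 = ¼)
R(N, F) = -13/3 (R(N, F) = -⅓*13 = -13/3)
O(Z) = ¼ + Z
R(4*(-5), 8) + 65*O(2) = -13/3 + 65*(¼ + 2) = -13/3 + 65*(9/4) = -13/3 + 585/4 = 1703/12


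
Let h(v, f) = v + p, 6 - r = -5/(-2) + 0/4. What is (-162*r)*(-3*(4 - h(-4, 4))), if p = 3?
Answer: 8505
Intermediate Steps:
r = 7/2 (r = 6 - (-5/(-2) + 0/4) = 6 - (-5*(-1/2) + 0*(1/4)) = 6 - (5/2 + 0) = 6 - 1*5/2 = 6 - 5/2 = 7/2 ≈ 3.5000)
h(v, f) = 3 + v (h(v, f) = v + 3 = 3 + v)
(-162*r)*(-3*(4 - h(-4, 4))) = (-162*7/2)*(-3*(4 - (3 - 4))) = -(-1701)*(4 - 1*(-1)) = -(-1701)*(4 + 1) = -(-1701)*5 = -567*(-15) = 8505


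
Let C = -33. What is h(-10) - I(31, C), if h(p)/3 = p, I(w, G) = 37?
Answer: -67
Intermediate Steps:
h(p) = 3*p
h(-10) - I(31, C) = 3*(-10) - 1*37 = -30 - 37 = -67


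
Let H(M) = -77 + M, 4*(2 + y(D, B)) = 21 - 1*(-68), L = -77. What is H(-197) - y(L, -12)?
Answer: -1177/4 ≈ -294.25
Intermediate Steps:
y(D, B) = 81/4 (y(D, B) = -2 + (21 - 1*(-68))/4 = -2 + (21 + 68)/4 = -2 + (¼)*89 = -2 + 89/4 = 81/4)
H(-197) - y(L, -12) = (-77 - 197) - 1*81/4 = -274 - 81/4 = -1177/4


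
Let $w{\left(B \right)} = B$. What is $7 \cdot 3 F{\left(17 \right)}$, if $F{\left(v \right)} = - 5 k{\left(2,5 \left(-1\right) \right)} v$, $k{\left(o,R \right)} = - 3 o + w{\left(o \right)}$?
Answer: $7140$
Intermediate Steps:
$k{\left(o,R \right)} = - 2 o$ ($k{\left(o,R \right)} = - 3 o + o = - 2 o$)
$F{\left(v \right)} = 20 v$ ($F{\left(v \right)} = - 5 \left(\left(-2\right) 2\right) v = \left(-5\right) \left(-4\right) v = 20 v$)
$7 \cdot 3 F{\left(17 \right)} = 7 \cdot 3 \cdot 20 \cdot 17 = 21 \cdot 340 = 7140$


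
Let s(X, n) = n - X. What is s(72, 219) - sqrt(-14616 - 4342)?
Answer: 147 - I*sqrt(18958) ≈ 147.0 - 137.69*I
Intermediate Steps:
s(72, 219) - sqrt(-14616 - 4342) = (219 - 1*72) - sqrt(-14616 - 4342) = (219 - 72) - sqrt(-18958) = 147 - I*sqrt(18958)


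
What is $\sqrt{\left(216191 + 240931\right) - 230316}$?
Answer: $\sqrt{226806} \approx 476.24$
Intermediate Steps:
$\sqrt{\left(216191 + 240931\right) - 230316} = \sqrt{457122 - 230316} = \sqrt{226806}$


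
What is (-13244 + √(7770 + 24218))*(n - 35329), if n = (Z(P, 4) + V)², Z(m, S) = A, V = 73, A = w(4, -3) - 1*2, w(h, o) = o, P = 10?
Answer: 406657020 - 61410*√7997 ≈ 4.0117e+8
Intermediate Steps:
A = -5 (A = -3 - 1*2 = -3 - 2 = -5)
Z(m, S) = -5
n = 4624 (n = (-5 + 73)² = 68² = 4624)
(-13244 + √(7770 + 24218))*(n - 35329) = (-13244 + √(7770 + 24218))*(4624 - 35329) = (-13244 + √31988)*(-30705) = (-13244 + 2*√7997)*(-30705) = 406657020 - 61410*√7997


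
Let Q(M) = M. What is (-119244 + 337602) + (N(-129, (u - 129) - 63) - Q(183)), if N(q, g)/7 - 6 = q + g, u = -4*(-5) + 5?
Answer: 216145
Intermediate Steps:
u = 25 (u = 20 + 5 = 25)
N(q, g) = 42 + 7*g + 7*q (N(q, g) = 42 + 7*(q + g) = 42 + 7*(g + q) = 42 + (7*g + 7*q) = 42 + 7*g + 7*q)
(-119244 + 337602) + (N(-129, (u - 129) - 63) - Q(183)) = (-119244 + 337602) + ((42 + 7*((25 - 129) - 63) + 7*(-129)) - 1*183) = 218358 + ((42 + 7*(-104 - 63) - 903) - 183) = 218358 + ((42 + 7*(-167) - 903) - 183) = 218358 + ((42 - 1169 - 903) - 183) = 218358 + (-2030 - 183) = 218358 - 2213 = 216145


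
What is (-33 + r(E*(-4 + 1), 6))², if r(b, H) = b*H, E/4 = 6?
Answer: 216225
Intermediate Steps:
E = 24 (E = 4*6 = 24)
r(b, H) = H*b
(-33 + r(E*(-4 + 1), 6))² = (-33 + 6*(24*(-4 + 1)))² = (-33 + 6*(24*(-3)))² = (-33 + 6*(-72))² = (-33 - 432)² = (-465)² = 216225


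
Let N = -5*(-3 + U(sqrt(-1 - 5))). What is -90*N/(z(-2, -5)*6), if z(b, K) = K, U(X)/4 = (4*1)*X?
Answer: 45 - 240*I*sqrt(6) ≈ 45.0 - 587.88*I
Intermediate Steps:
U(X) = 16*X (U(X) = 4*((4*1)*X) = 4*(4*X) = 16*X)
N = 15 - 80*I*sqrt(6) (N = -5*(-3 + 16*sqrt(-1 - 5)) = -5*(-3 + 16*sqrt(-6)) = -5*(-3 + 16*(I*sqrt(6))) = -5*(-3 + 16*I*sqrt(6)) = 15 - 80*I*sqrt(6) ≈ 15.0 - 195.96*I)
-90*N/(z(-2, -5)*6) = -90*(15 - 80*I*sqrt(6))/((-5*6)) = -90*(15 - 80*I*sqrt(6))/(-30) = -90*(15 - 80*I*sqrt(6))*(-1)/30 = -90*(-1/2 + 8*I*sqrt(6)/3) = 45 - 240*I*sqrt(6)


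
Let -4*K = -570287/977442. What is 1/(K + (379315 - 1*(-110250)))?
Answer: 3909768/1914086141207 ≈ 2.0426e-6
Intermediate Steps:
K = 570287/3909768 (K = -(-570287)/(4*977442) = -¼*(-570287/977442) = 570287/3909768 ≈ 0.14586)
1/(K + (379315 - 1*(-110250))) = 1/(570287/3909768 + (379315 - 1*(-110250))) = 1/(570287/3909768 + (379315 + 110250)) = 1/(570287/3909768 + 489565) = 1/(1914086141207/3909768) = 3909768/1914086141207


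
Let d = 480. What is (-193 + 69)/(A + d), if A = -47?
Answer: -124/433 ≈ -0.28637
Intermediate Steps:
(-193 + 69)/(A + d) = (-193 + 69)/(-47 + 480) = -124/433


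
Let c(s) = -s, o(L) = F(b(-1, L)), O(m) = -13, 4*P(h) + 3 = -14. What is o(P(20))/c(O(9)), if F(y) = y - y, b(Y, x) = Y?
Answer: 0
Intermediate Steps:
P(h) = -17/4 (P(h) = -3/4 + (1/4)*(-14) = -3/4 - 7/2 = -17/4)
F(y) = 0
o(L) = 0
o(P(20))/c(O(9)) = 0/((-1*(-13))) = 0/13 = 0*(1/13) = 0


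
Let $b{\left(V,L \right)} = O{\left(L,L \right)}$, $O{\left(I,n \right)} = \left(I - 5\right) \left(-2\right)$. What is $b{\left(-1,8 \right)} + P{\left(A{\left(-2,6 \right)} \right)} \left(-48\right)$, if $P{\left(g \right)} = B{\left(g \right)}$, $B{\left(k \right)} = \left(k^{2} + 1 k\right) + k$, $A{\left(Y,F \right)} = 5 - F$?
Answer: $42$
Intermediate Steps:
$O{\left(I,n \right)} = 10 - 2 I$ ($O{\left(I,n \right)} = \left(-5 + I\right) \left(-2\right) = 10 - 2 I$)
$B{\left(k \right)} = k^{2} + 2 k$ ($B{\left(k \right)} = \left(k^{2} + k\right) + k = \left(k + k^{2}\right) + k = k^{2} + 2 k$)
$b{\left(V,L \right)} = 10 - 2 L$
$P{\left(g \right)} = g \left(2 + g\right)$
$b{\left(-1,8 \right)} + P{\left(A{\left(-2,6 \right)} \right)} \left(-48\right) = \left(10 - 16\right) + \left(5 - 6\right) \left(2 + \left(5 - 6\right)\right) \left(-48\right) = -6 + - (2 - 1) \left(-48\right) = -6 + \left(-1\right) 1 \left(-48\right) = -6 - -48 = -6 + 48 = 42$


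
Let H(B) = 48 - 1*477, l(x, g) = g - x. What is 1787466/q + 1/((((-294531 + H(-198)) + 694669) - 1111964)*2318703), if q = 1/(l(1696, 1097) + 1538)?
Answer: 2771941193556414172109/1651507805265 ≈ 1.6784e+9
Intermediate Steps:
q = 1/939 (q = 1/((1097 - 1*1696) + 1538) = 1/((1097 - 1696) + 1538) = 1/(-599 + 1538) = 1/939 ≈ 0.0010650)
H(B) = -429 (H(B) = 48 - 477 = -429)
1787466/q + 1/((((-294531 + H(-198)) + 694669) - 1111964)*2318703) = 1787466/(1/939) + 1/((((-294531 - 429) + 694669) - 1111964)*2318703) = 1787466*939 + (1/2318703)/((-294960 + 694669) - 1111964) = 1678430574 + (1/2318703)/(399709 - 1111964) = 1678430574 + (1/2318703)/(-712255) = 1678430574 - 1/712255*1/2318703 = 1678430574 - 1/1651507805265 = 2771941193556414172109/1651507805265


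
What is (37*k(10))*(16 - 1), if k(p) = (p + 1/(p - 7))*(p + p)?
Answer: 114700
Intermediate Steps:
k(p) = 2*p*(p + 1/(-7 + p)) (k(p) = (p + 1/(-7 + p))*(2*p) = 2*p*(p + 1/(-7 + p)))
(37*k(10))*(16 - 1) = (37*(2*10*(1 + 10² - 7*10)/(-7 + 10)))*(16 - 1) = (37*(2*10*(1 + 100 - 70)/3))*15 = (37*(2*10*(⅓)*31))*15 = (37*(620/3))*15 = (22940/3)*15 = 114700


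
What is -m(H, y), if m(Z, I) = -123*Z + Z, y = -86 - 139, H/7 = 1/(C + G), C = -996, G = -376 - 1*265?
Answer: -854/1637 ≈ -0.52169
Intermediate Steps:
G = -641 (G = -376 - 265 = -641)
H = -7/1637 (H = 7/(-996 - 641) = 7/(-1637) = 7*(-1/1637) = -7/1637 ≈ -0.0042761)
y = -225
m(Z, I) = -122*Z
-m(H, y) = -(-122)*(-7)/1637 = -1*854/1637 = -854/1637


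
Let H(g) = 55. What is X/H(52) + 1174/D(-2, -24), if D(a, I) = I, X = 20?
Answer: -6409/132 ≈ -48.553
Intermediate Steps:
X/H(52) + 1174/D(-2, -24) = 20/55 + 1174/(-24) = 20*(1/55) + 1174*(-1/24) = 4/11 - 587/12 = -6409/132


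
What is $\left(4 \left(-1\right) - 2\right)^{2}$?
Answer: $36$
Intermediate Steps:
$\left(4 \left(-1\right) - 2\right)^{2} = \left(-4 - 2\right)^{2} = \left(-6\right)^{2} = 36$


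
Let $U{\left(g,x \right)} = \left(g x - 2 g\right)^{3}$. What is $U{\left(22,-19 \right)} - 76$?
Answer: $-98611204$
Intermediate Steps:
$U{\left(g,x \right)} = \left(- 2 g + g x\right)^{3}$
$U{\left(22,-19 \right)} - 76 = 22^{3} \left(-2 - 19\right)^{3} - 76 = 10648 \left(-21\right)^{3} - 76 = 10648 \left(-9261\right) - 76 = -98611128 - 76 = -98611204$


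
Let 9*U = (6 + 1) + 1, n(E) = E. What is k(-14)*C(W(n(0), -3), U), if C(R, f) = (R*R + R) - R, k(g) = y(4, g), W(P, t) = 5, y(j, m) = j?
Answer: 100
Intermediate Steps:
k(g) = 4
U = 8/9 (U = ((6 + 1) + 1)/9 = (7 + 1)/9 = (1/9)*8 = 8/9 ≈ 0.88889)
C(R, f) = R**2 (C(R, f) = (R**2 + R) - R = (R + R**2) - R = R**2)
k(-14)*C(W(n(0), -3), U) = 4*5**2 = 4*25 = 100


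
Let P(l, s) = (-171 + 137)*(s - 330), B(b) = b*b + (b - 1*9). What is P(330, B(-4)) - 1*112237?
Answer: -101119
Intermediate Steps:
B(b) = -9 + b + b**2 (B(b) = b**2 + (b - 9) = b**2 + (-9 + b) = -9 + b + b**2)
P(l, s) = 11220 - 34*s (P(l, s) = -34*(-330 + s) = 11220 - 34*s)
P(330, B(-4)) - 1*112237 = (11220 - 34*(-9 - 4 + (-4)**2)) - 1*112237 = (11220 - 34*(-9 - 4 + 16)) - 112237 = (11220 - 34*3) - 112237 = (11220 - 102) - 112237 = 11118 - 112237 = -101119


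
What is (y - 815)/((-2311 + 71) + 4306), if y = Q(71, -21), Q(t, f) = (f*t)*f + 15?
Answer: 30511/2066 ≈ 14.768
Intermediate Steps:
Q(t, f) = 15 + t*f² (Q(t, f) = t*f² + 15 = 15 + t*f²)
y = 31326 (y = 15 + 71*(-21)² = 15 + 71*441 = 15 + 31311 = 31326)
(y - 815)/((-2311 + 71) + 4306) = (31326 - 815)/((-2311 + 71) + 4306) = 30511/(-2240 + 4306) = 30511/2066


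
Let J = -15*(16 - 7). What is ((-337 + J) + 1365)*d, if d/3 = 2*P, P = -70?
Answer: -375060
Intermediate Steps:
J = -135 (J = -15*9 = -135)
d = -420 (d = 3*(2*(-70)) = 3*(-140) = -420)
((-337 + J) + 1365)*d = ((-337 - 135) + 1365)*(-420) = (-472 + 1365)*(-420) = 893*(-420) = -375060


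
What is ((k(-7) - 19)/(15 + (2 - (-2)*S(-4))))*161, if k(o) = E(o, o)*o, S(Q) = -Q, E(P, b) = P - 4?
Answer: 9338/25 ≈ 373.52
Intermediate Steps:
E(P, b) = -4 + P
k(o) = o*(-4 + o) (k(o) = (-4 + o)*o = o*(-4 + o))
((k(-7) - 19)/(15 + (2 - (-2)*S(-4))))*161 = ((-7*(-4 - 7) - 19)/(15 + (2 - (-2)*(-1*(-4)))))*161 = ((-7*(-11) - 19)/(15 + (2 - (-2)*4)))*161 = ((77 - 19)/(15 + (2 - 1*(-8))))*161 = (58/(15 + (2 + 8)))*161 = (58/(15 + 10))*161 = (58/25)*161 = 9338/25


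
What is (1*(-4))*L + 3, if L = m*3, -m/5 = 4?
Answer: 243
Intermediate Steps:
m = -20 (m = -5*4 = -20)
L = -60 (L = -20*3 = -60)
(1*(-4))*L + 3 = (1*(-4))*(-60) + 3 = -4*(-60) + 3 = 240 + 3 = 243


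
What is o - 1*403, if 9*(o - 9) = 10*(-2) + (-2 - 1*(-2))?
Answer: -3566/9 ≈ -396.22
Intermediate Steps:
o = 61/9 (o = 9 + (10*(-2) + (-2 - 1*(-2)))/9 = 9 + (-20 + (-2 + 2))/9 = 9 + (-20 + 0)/9 = 9 + (1/9)*(-20) = 9 - 20/9 = 61/9 ≈ 6.7778)
o - 1*403 = 61/9 - 1*403 = 61/9 - 403 = -3566/9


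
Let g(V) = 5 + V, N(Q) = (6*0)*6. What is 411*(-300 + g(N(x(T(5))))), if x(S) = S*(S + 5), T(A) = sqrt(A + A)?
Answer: -121245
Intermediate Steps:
T(A) = sqrt(2)*sqrt(A) (T(A) = sqrt(2*A) = sqrt(2)*sqrt(A))
x(S) = S*(5 + S)
N(Q) = 0 (N(Q) = 0*6 = 0)
411*(-300 + g(N(x(T(5))))) = 411*(-300 + (5 + 0)) = 411*(-300 + 5) = 411*(-295) = -121245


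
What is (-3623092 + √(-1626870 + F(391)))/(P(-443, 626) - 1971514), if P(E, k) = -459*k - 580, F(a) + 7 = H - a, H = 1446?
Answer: 905773/564857 - I*√1625822/2259428 ≈ 1.6035 - 0.00056434*I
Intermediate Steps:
F(a) = 1439 - a (F(a) = -7 + (1446 - a) = 1439 - a)
P(E, k) = -580 - 459*k
(-3623092 + √(-1626870 + F(391)))/(P(-443, 626) - 1971514) = (-3623092 + √(-1626870 + (1439 - 1*391)))/((-580 - 459*626) - 1971514) = (-3623092 + √(-1626870 + (1439 - 391)))/((-580 - 287334) - 1971514) = (-3623092 + √(-1626870 + 1048))/(-287914 - 1971514) = (-3623092 + √(-1625822))/(-2259428) = (-3623092 + I*√1625822)*(-1/2259428) = 905773/564857 - I*√1625822/2259428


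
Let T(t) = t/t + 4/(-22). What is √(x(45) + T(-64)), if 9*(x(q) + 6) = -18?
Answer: I*√869/11 ≈ 2.6799*I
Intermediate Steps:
T(t) = 9/11 (T(t) = 1 + 4*(-1/22) = 1 - 2/11 = 9/11)
x(q) = -8 (x(q) = -6 + (⅑)*(-18) = -6 - 2 = -8)
√(x(45) + T(-64)) = √(-8 + 9/11) = √(-79/11) = I*√869/11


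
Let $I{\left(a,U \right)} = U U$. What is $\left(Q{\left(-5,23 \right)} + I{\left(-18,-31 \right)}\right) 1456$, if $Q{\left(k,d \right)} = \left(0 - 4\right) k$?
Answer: $1428336$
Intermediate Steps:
$I{\left(a,U \right)} = U^{2}$
$Q{\left(k,d \right)} = - 4 k$
$\left(Q{\left(-5,23 \right)} + I{\left(-18,-31 \right)}\right) 1456 = \left(\left(-4\right) \left(-5\right) + \left(-31\right)^{2}\right) 1456 = \left(20 + 961\right) 1456 = 981 \cdot 1456 = 1428336$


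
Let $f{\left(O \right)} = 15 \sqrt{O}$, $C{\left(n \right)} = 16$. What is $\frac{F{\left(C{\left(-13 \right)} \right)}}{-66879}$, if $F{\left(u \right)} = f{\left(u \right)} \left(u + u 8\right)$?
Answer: $- \frac{320}{2477} \approx -0.12919$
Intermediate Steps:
$F{\left(u \right)} = 135 u^{\frac{3}{2}}$ ($F{\left(u \right)} = 15 \sqrt{u} \left(u + u 8\right) = 15 \sqrt{u} \left(u + 8 u\right) = 15 \sqrt{u} 9 u = 135 u^{\frac{3}{2}}$)
$\frac{F{\left(C{\left(-13 \right)} \right)}}{-66879} = \frac{135 \cdot 16^{\frac{3}{2}}}{-66879} = 135 \cdot 64 \left(- \frac{1}{66879}\right) = 8640 \left(- \frac{1}{66879}\right) = - \frac{320}{2477}$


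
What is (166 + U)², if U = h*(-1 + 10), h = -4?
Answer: 16900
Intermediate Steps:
U = -36 (U = -4*(-1 + 10) = -4*9 = -36)
(166 + U)² = (166 - 36)² = 130² = 16900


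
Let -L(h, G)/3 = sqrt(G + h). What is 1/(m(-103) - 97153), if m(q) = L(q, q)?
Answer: I/(-97153*I + 3*sqrt(206)) ≈ -1.0293e-5 + 4.5619e-9*I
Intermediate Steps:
L(h, G) = -3*sqrt(G + h)
m(q) = -3*sqrt(2)*sqrt(q) (m(q) = -3*sqrt(q + q) = -3*sqrt(2)*sqrt(q))
1/(m(-103) - 97153) = 1/(-3*sqrt(2)*sqrt(-103) - 97153) = 1/(-3*sqrt(2)*I*sqrt(103) - 97153) = 1/(-3*I*sqrt(206) - 97153) = 1/(-97153 - 3*I*sqrt(206))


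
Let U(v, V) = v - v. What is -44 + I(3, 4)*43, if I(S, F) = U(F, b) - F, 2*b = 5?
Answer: -216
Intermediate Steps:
b = 5/2 (b = (½)*5 = 5/2 ≈ 2.5000)
U(v, V) = 0
I(S, F) = -F (I(S, F) = 0 - F = -F)
-44 + I(3, 4)*43 = -44 - 1*4*43 = -44 - 4*43 = -44 - 172 = -216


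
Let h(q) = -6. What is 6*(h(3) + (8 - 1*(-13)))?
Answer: 90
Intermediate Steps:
6*(h(3) + (8 - 1*(-13))) = 6*(-6 + (8 - 1*(-13))) = 6*(-6 + (8 + 13)) = 6*(-6 + 21) = 6*15 = 90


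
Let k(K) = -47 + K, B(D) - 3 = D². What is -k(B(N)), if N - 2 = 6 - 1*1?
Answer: -5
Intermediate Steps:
N = 7 (N = 2 + (6 - 1*1) = 2 + (6 - 1) = 2 + 5 = 7)
B(D) = 3 + D²
-k(B(N)) = -(-47 + (3 + 7²)) = -(-47 + (3 + 49)) = -(-47 + 52) = -1*5 = -5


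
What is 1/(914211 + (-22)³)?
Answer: 1/903563 ≈ 1.1067e-6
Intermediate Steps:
1/(914211 + (-22)³) = 1/(914211 - 10648) = 1/903563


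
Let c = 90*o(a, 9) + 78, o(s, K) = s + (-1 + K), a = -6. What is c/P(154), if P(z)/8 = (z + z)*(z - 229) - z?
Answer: -129/93016 ≈ -0.0013869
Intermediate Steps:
o(s, K) = -1 + K + s
c = 258 (c = 90*(-1 + 9 - 6) + 78 = 90*2 + 78 = 180 + 78 = 258)
P(z) = -8*z + 16*z*(-229 + z) (P(z) = 8*((z + z)*(z - 229) - z) = 8*((2*z)*(-229 + z) - z) = 8*(2*z*(-229 + z) - z) = 8*(-z + 2*z*(-229 + z)) = -8*z + 16*z*(-229 + z))
c/P(154) = 258/((8*154*(-459 + 2*154))) = 258/((8*154*(-459 + 308))) = 258/((8*154*(-151))) = 258/(-186032) = 258*(-1/186032) = -129/93016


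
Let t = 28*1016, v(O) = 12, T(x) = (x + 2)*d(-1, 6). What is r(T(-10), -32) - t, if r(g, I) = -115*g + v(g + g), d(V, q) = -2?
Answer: -30276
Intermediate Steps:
T(x) = -4 - 2*x (T(x) = (x + 2)*(-2) = (2 + x)*(-2) = -4 - 2*x)
t = 28448
r(g, I) = 12 - 115*g (r(g, I) = -115*g + 12 = 12 - 115*g)
r(T(-10), -32) - t = (12 - 115*(-4 - 2*(-10))) - 1*28448 = (12 - 115*(-4 + 20)) - 28448 = (12 - 115*16) - 28448 = (12 - 1840) - 28448 = -1828 - 28448 = -30276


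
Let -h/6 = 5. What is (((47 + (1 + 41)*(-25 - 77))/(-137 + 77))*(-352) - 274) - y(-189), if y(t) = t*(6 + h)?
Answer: -445006/15 ≈ -29667.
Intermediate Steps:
h = -30 (h = -6*5 = -30)
y(t) = -24*t (y(t) = t*(6 - 30) = t*(-24) = -24*t)
(((47 + (1 + 41)*(-25 - 77))/(-137 + 77))*(-352) - 274) - y(-189) = (((47 + (1 + 41)*(-25 - 77))/(-137 + 77))*(-352) - 274) - (-24)*(-189) = (((47 + 42*(-102))/(-60))*(-352) - 274) - 1*4536 = (((47 - 4284)*(-1/60))*(-352) - 274) - 4536 = (-4237*(-1/60)*(-352) - 274) - 4536 = ((4237/60)*(-352) - 274) - 4536 = (-372856/15 - 274) - 4536 = -376966/15 - 4536 = -445006/15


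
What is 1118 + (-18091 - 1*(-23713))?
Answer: 6740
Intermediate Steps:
1118 + (-18091 - 1*(-23713)) = 1118 + (-18091 + 23713) = 1118 + 5622 = 6740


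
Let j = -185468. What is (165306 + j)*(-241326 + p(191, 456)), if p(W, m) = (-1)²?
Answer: 4865594650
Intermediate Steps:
p(W, m) = 1
(165306 + j)*(-241326 + p(191, 456)) = (165306 - 185468)*(-241326 + 1) = -20162*(-241325) = 4865594650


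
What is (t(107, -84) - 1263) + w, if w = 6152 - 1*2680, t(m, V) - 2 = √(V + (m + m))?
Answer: 2211 + √130 ≈ 2222.4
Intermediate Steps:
t(m, V) = 2 + √(V + 2*m) (t(m, V) = 2 + √(V + (m + m)) = 2 + √(V + 2*m))
w = 3472 (w = 6152 - 2680 = 3472)
(t(107, -84) - 1263) + w = ((2 + √(-84 + 2*107)) - 1263) + 3472 = ((2 + √(-84 + 214)) - 1263) + 3472 = ((2 + √130) - 1263) + 3472 = (-1261 + √130) + 3472 = 2211 + √130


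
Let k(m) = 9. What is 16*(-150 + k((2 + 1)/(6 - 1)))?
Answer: -2256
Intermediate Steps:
16*(-150 + k((2 + 1)/(6 - 1))) = 16*(-150 + 9) = 16*(-141) = -2256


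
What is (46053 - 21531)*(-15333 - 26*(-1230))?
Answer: 408217734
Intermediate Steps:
(46053 - 21531)*(-15333 - 26*(-1230)) = 24522*(-15333 + 31980) = 24522*16647 = 408217734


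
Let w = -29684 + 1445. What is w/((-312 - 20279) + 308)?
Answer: 9413/6761 ≈ 1.3923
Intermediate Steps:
w = -28239
w/((-312 - 20279) + 308) = -28239/((-312 - 20279) + 308) = -28239/(-20591 + 308) = -28239/(-20283) = -28239*(-1/20283) = 9413/6761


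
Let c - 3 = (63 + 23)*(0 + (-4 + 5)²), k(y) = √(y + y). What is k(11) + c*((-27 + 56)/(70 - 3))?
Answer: 2581/67 + √22 ≈ 43.213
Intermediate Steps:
k(y) = √2*√y (k(y) = √(2*y) = √2*√y)
c = 89 (c = 3 + (63 + 23)*(0 + (-4 + 5)²) = 3 + 86*(0 + 1²) = 3 + 86*(0 + 1) = 3 + 86*1 = 3 + 86 = 89)
k(11) + c*((-27 + 56)/(70 - 3)) = √2*√11 + 89*((-27 + 56)/(70 - 3)) = √22 + 89*(29/67) = √22 + 2581/67 = 2581/67 + √22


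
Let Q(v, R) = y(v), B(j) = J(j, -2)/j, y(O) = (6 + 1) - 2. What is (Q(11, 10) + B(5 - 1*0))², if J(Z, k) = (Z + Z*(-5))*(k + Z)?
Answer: 49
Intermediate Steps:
J(Z, k) = -4*Z*(Z + k) (J(Z, k) = (Z - 5*Z)*(Z + k) = (-4*Z)*(Z + k) = -4*Z*(Z + k))
y(O) = 5 (y(O) = 7 - 2 = 5)
B(j) = 8 - 4*j (B(j) = (-4*j*(j - 2))/j = (-4*j*(-2 + j))/j = 8 - 4*j)
Q(v, R) = 5
(Q(11, 10) + B(5 - 1*0))² = (5 + (8 - 4*(5 - 1*0)))² = (5 + (8 - 4*(5 + 0)))² = (5 + (8 - 4*5))² = (5 + (8 - 20))² = (5 - 12)² = (-7)² = 49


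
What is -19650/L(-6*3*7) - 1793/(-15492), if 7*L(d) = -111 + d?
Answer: 710449847/1223868 ≈ 580.50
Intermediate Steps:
L(d) = -111/7 + d/7 (L(d) = (-111 + d)/7 = -111/7 + d/7)
-19650/L(-6*3*7) - 1793/(-15492) = -19650/(-111/7 + (-6*3*7)/7) - 1793/(-15492) = -19650/(-111/7 + (-18*7)/7) - 1793*(-1/15492) = -19650/(-111/7 + (1/7)*(-126)) + 1793/15492 = -19650/(-111/7 - 18) + 1793/15492 = -19650/(-237/7) + 1793/15492 = -19650*(-7/237) + 1793/15492 = 45850/79 + 1793/15492 = 710449847/1223868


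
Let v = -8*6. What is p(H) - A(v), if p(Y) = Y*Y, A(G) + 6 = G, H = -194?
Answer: 37690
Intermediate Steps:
v = -48
A(G) = -6 + G
p(Y) = Y**2
p(H) - A(v) = (-194)**2 - (-6 - 48) = 37636 - 1*(-54) = 37636 + 54 = 37690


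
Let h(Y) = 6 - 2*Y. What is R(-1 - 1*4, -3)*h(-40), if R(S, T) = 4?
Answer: 344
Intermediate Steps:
R(-1 - 1*4, -3)*h(-40) = 4*(6 - 2*(-40)) = 4*(6 + 80) = 4*86 = 344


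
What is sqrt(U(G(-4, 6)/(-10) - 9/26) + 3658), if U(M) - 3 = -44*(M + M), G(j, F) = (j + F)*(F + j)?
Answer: sqrt(15745145)/65 ≈ 61.046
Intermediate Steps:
G(j, F) = (F + j)**2 (G(j, F) = (F + j)*(F + j) = (F + j)**2)
U(M) = 3 - 88*M (U(M) = 3 - 44*(M + M) = 3 - 88*M)
sqrt(U(G(-4, 6)/(-10) - 9/26) + 3658) = sqrt((3 - 88*((6 - 4)**2/(-10) - 9/26)) + 3658) = sqrt((3 - 88*(2**2*(-1/10) - 9*1/26)) + 3658) = sqrt((3 - 88*(4*(-1/10) - 9/26)) + 3658) = sqrt((3 - 88*(-2/5 - 9/26)) + 3658) = sqrt((3 - 88*(-97/130)) + 3658) = sqrt((3 + 4268/65) + 3658) = sqrt(4463/65 + 3658) = sqrt(242233/65) = sqrt(15745145)/65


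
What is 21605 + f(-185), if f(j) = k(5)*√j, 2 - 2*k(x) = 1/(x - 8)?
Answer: 21605 + 7*I*√185/6 ≈ 21605.0 + 15.868*I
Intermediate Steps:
k(x) = 1 - 1/(2*(-8 + x)) (k(x) = 1 - 1/(2*(x - 8)) = 1 - 1/(2*(-8 + x)))
f(j) = 7*√j/6 (f(j) = ((-17/2 + 5)/(-8 + 5))*√j = (-7/2/(-3))*√j = (-⅓*(-7/2))*√j = 7*√j/6)
21605 + f(-185) = 21605 + 7*√(-185)/6 = 21605 + 7*(I*√185)/6 = 21605 + 7*I*√185/6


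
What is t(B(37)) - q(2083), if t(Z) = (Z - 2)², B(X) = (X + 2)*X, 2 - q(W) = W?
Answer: 2078562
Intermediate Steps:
q(W) = 2 - W
B(X) = X*(2 + X) (B(X) = (2 + X)*X = X*(2 + X))
t(Z) = (-2 + Z)²
t(B(37)) - q(2083) = (-2 + 37*(2 + 37))² - (2 - 1*2083) = (-2 + 37*39)² - (2 - 2083) = (-2 + 1443)² - 1*(-2081) = 1441² + 2081 = 2076481 + 2081 = 2078562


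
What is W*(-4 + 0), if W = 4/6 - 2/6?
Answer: -4/3 ≈ -1.3333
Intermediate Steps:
W = 1/3 (W = 4*(1/6) - 2*1/6 = 2/3 - 1/3 = 1/3 ≈ 0.33333)
W*(-4 + 0) = (-4 + 0)/3 = (1/3)*(-4) = -4/3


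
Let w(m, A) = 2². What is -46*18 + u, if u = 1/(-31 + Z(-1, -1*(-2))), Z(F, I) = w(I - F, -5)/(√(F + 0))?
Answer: -808987/977 + 4*I/977 ≈ -828.03 + 0.0040942*I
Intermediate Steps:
w(m, A) = 4
Z(F, I) = 4/√F (Z(F, I) = 4/(√(F + 0)) = 4/(√F) = 4/√F)
u = (-31 + 4*I)/977 (u = 1/(-31 + 4/√(-1)) = 1/(-31 + 4*(-I)) = 1/(-31 - 4*I) = (-31 + 4*I)/977 ≈ -0.03173 + 0.0040942*I)
-46*18 + u = -46*18 + (-31/977 + 4*I/977) = -828 + (-31/977 + 4*I/977) = -808987/977 + 4*I/977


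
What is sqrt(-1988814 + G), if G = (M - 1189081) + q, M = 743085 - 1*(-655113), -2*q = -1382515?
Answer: I*sqrt(4353758)/2 ≈ 1043.3*I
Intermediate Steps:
q = 1382515/2 (q = -1/2*(-1382515) = 1382515/2 ≈ 6.9126e+5)
M = 1398198 (M = 743085 + 655113 = 1398198)
G = 1800749/2 (G = (1398198 - 1189081) + 1382515/2 = 209117 + 1382515/2 = 1800749/2 ≈ 9.0037e+5)
sqrt(-1988814 + G) = sqrt(-1988814 + 1800749/2) = sqrt(-2176879/2) = I*sqrt(4353758)/2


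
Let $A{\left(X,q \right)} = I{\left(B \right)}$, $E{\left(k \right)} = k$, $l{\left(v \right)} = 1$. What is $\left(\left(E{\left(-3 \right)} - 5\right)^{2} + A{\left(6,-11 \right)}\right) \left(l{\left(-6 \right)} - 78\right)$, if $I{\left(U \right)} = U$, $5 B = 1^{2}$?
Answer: $- \frac{24717}{5} \approx -4943.4$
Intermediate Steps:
$B = \frac{1}{5}$ ($B = \frac{1^{2}}{5} = \frac{1}{5} \cdot 1 = \frac{1}{5} \approx 0.2$)
$A{\left(X,q \right)} = \frac{1}{5}$
$\left(\left(E{\left(-3 \right)} - 5\right)^{2} + A{\left(6,-11 \right)}\right) \left(l{\left(-6 \right)} - 78\right) = \left(\left(-3 - 5\right)^{2} + \frac{1}{5}\right) \left(1 - 78\right) = \left(\left(-8\right)^{2} + \frac{1}{5}\right) \left(1 - 78\right) = \left(64 + \frac{1}{5}\right) \left(-77\right) = \frac{321}{5} \left(-77\right) = - \frac{24717}{5}$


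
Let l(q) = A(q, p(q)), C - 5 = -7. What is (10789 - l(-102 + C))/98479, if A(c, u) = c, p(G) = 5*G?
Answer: 10893/98479 ≈ 0.11061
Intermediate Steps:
C = -2 (C = 5 - 7 = -2)
l(q) = q
(10789 - l(-102 + C))/98479 = (10789 - (-102 - 2))/98479 = (10789 - 1*(-104))*(1/98479) = (10789 + 104)*(1/98479) = 10893*(1/98479) = 10893/98479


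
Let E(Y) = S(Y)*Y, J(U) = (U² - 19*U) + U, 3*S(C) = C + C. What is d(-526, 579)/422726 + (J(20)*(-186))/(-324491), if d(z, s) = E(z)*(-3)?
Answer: -88206331196/68585391233 ≈ -1.2861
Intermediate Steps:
S(C) = 2*C/3 (S(C) = (C + C)/3 = (2*C)/3 = 2*C/3)
J(U) = U² - 18*U
E(Y) = 2*Y²/3 (E(Y) = (2*Y/3)*Y = 2*Y²/3)
d(z, s) = -2*z² (d(z, s) = (2*z²/3)*(-3) = -2*z²)
d(-526, 579)/422726 + (J(20)*(-186))/(-324491) = -2*(-526)²/422726 + ((20*(-18 + 20))*(-186))/(-324491) = -2*276676*(1/422726) + ((20*2)*(-186))*(-1/324491) = -553352*1/422726 + (40*(-186))*(-1/324491) = -276676/211363 - 7440*(-1/324491) = -276676/211363 + 7440/324491 = -88206331196/68585391233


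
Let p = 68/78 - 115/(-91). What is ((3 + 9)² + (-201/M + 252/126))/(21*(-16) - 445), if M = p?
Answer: -30245/455323 ≈ -0.066425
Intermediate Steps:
p = 583/273 (p = 68*(1/78) - 115*(-1/91) = 34/39 + 115/91 = 583/273 ≈ 2.1355)
M = 583/273 ≈ 2.1355
((3 + 9)² + (-201/M + 252/126))/(21*(-16) - 445) = ((3 + 9)² + (-201/583/273 + 252/126))/(21*(-16) - 445) = (12² + (-201*273/583 + 252*(1/126)))/(-336 - 445) = (144 + (-54873/583 + 2))/(-781) = (144 - 53707/583)*(-1/781) = (30245/583)*(-1/781) = -30245/455323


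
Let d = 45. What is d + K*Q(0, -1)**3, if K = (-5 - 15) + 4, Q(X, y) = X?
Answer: 45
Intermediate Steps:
K = -16 (K = -20 + 4 = -16)
d + K*Q(0, -1)**3 = 45 - 16*0**3 = 45 - 16*0 = 45 + 0 = 45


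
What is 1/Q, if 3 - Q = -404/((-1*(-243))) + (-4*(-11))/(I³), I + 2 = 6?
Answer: 3888/15455 ≈ 0.25157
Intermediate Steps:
I = 4 (I = -2 + 6 = 4)
Q = 15455/3888 (Q = 3 - (-404/((-1*(-243))) + (-4*(-11))/(4³)) = 3 - (-404/243 + 44/64) = 3 - (-404*1/243 + 44*(1/64)) = 3 - (-404/243 + 11/16) = 3 - 1*(-3791/3888) = 3 + 3791/3888 = 15455/3888 ≈ 3.9751)
1/Q = 1/(15455/3888) = 3888/15455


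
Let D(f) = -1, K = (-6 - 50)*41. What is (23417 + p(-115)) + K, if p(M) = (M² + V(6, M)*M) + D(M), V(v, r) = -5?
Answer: 34920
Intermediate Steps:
K = -2296 (K = -56*41 = -2296)
p(M) = -1 + M² - 5*M (p(M) = (M² - 5*M) - 1 = -1 + M² - 5*M)
(23417 + p(-115)) + K = (23417 + (-1 + (-115)² - 5*(-115))) - 2296 = (23417 + (-1 + 13225 + 575)) - 2296 = (23417 + 13799) - 2296 = 37216 - 2296 = 34920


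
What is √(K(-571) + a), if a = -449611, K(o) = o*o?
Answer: 3*I*√13730 ≈ 351.53*I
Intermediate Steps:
K(o) = o²
√(K(-571) + a) = √((-571)² - 449611) = √(326041 - 449611) = √(-123570) = 3*I*√13730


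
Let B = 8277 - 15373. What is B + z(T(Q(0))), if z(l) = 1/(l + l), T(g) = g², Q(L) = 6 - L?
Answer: -510911/72 ≈ -7096.0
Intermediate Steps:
z(l) = 1/(2*l)
B = -7096
B + z(T(Q(0))) = -7096 + 1/(2*((6 - 1*0)²)) = -7096 + 1/(2*((6 + 0)²)) = -7096 + 1/(2*(6²)) = -7096 + (½)/36 = -7096 + (½)*(1/36) = -7096 + 1/72 = -510911/72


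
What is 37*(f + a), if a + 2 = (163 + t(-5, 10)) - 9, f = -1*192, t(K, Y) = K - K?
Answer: -1480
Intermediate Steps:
t(K, Y) = 0
f = -192
a = 152 (a = -2 + ((163 + 0) - 9) = -2 + (163 - 9) = -2 + 154 = 152)
37*(f + a) = 37*(-192 + 152) = 37*(-40) = -1480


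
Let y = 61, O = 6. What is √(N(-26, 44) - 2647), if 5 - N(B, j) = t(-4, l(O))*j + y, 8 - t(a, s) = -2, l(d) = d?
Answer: I*√3143 ≈ 56.062*I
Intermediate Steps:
t(a, s) = 10 (t(a, s) = 8 - 1*(-2) = 8 + 2 = 10)
N(B, j) = -56 - 10*j (N(B, j) = 5 - (10*j + 61) = 5 - (61 + 10*j) = 5 + (-61 - 10*j) = -56 - 10*j)
√(N(-26, 44) - 2647) = √((-56 - 10*44) - 2647) = √((-56 - 440) - 2647) = √(-496 - 2647) = √(-3143) = I*√3143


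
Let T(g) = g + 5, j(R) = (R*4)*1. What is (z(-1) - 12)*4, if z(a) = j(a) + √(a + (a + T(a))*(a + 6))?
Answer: -64 + 4*√14 ≈ -49.033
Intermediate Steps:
j(R) = 4*R (j(R) = (4*R)*1 = 4*R)
T(g) = 5 + g
z(a) = √(a + (5 + 2*a)*(6 + a)) + 4*a (z(a) = 4*a + √(a + (a + (5 + a))*(a + 6)) = 4*a + √(a + (5 + 2*a)*(6 + a)) = √(a + (5 + 2*a)*(6 + a)) + 4*a)
(z(-1) - 12)*4 = ((√(30 + 2*(-1)² + 18*(-1)) + 4*(-1)) - 12)*4 = ((√(30 + 2*1 - 18) - 4) - 12)*4 = ((√(30 + 2 - 18) - 4) - 12)*4 = ((√14 - 4) - 12)*4 = ((-4 + √14) - 12)*4 = (-16 + √14)*4 = -64 + 4*√14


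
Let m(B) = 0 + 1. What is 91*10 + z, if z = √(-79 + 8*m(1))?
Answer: 910 + I*√71 ≈ 910.0 + 8.4261*I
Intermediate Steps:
m(B) = 1
z = I*√71 (z = √(-79 + 8*1) = √(-79 + 8) = √(-71) = I*√71 ≈ 8.4261*I)
91*10 + z = 91*10 + I*√71 = 910 + I*√71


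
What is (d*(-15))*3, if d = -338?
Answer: 15210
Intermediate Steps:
(d*(-15))*3 = -338*(-15)*3 = 5070*3 = 15210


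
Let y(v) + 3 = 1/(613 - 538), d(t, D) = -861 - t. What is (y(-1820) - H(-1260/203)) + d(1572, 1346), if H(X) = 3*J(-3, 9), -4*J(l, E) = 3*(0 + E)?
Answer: -724721/300 ≈ -2415.7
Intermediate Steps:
J(l, E) = -3*E/4 (J(l, E) = -3*(0 + E)/4 = -3*E/4)
y(v) = -224/75 (y(v) = -3 + 1/(613 - 538) = -3 + 1/75 = -224/75)
H(X) = -81/4 (H(X) = 3*(-¾*9) = 3*(-27/4) = -81/4)
(y(-1820) - H(-1260/203)) + d(1572, 1346) = (-224/75 - 1*(-81/4)) + (-861 - 1*1572) = (-224/75 + 81/4) + (-861 - 1572) = 5179/300 - 2433 = -724721/300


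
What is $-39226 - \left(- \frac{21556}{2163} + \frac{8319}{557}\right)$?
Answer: $- \frac{47265119071}{1204791} \approx -39231.0$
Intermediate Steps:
$-39226 - \left(- \frac{21556}{2163} + \frac{8319}{557}\right) = -39226 - \frac{5987305}{1204791} = - \frac{47265119071}{1204791}$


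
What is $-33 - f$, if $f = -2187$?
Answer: $2154$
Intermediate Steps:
$-33 - f = -33 - -2187 = -33 + 2187 = 2154$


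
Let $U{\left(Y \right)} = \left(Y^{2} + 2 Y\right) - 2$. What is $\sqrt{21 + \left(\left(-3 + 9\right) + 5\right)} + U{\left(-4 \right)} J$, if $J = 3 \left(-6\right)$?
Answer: $-108 + 4 \sqrt{2} \approx -102.34$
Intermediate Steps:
$U{\left(Y \right)} = -2 + Y^{2} + 2 Y$
$J = -18$
$\sqrt{21 + \left(\left(-3 + 9\right) + 5\right)} + U{\left(-4 \right)} J = \sqrt{21 + \left(\left(-3 + 9\right) + 5\right)} + \left(-2 + \left(-4\right)^{2} + 2 \left(-4\right)\right) \left(-18\right) = \sqrt{21 + \left(6 + 5\right)} + \left(-2 + 16 - 8\right) \left(-18\right) = \sqrt{21 + 11} + 6 \left(-18\right) = \sqrt{32} - 108 = 4 \sqrt{2} - 108 = -108 + 4 \sqrt{2}$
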